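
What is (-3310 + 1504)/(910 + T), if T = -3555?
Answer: 1806/2645 ≈ 0.68280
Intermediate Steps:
(-3310 + 1504)/(910 + T) = (-3310 + 1504)/(910 - 3555) = -1806/(-2645) = -1806*(-1/2645) = 1806/2645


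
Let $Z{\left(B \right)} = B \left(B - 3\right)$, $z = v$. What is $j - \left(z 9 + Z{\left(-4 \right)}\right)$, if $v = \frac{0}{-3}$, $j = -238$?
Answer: $-266$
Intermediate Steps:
$v = 0$ ($v = 0 \left(- \frac{1}{3}\right) = 0$)
$z = 0$
$Z{\left(B \right)} = B \left(-3 + B\right)$
$j - \left(z 9 + Z{\left(-4 \right)}\right) = -238 - \left(0 \cdot 9 - 4 \left(-3 - 4\right)\right) = -238 - \left(0 - -28\right) = -238 - \left(0 + 28\right) = -238 - 28 = -266$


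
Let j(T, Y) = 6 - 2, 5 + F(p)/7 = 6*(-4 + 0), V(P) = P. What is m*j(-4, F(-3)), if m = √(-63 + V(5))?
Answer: 4*I*√58 ≈ 30.463*I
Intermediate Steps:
F(p) = -203 (F(p) = -35 + 7*(6*(-4 + 0)) = -35 + 7*(6*(-4)) = -35 + 7*(-24) = -35 - 168 = -203)
m = I*√58 (m = √(-63 + 5) = √(-58) = I*√58 ≈ 7.6158*I)
j(T, Y) = 4
m*j(-4, F(-3)) = (I*√58)*4 = 4*I*√58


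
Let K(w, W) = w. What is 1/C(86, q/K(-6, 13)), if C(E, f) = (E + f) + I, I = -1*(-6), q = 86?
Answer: 3/233 ≈ 0.012876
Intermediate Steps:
I = 6
C(E, f) = 6 + E + f (C(E, f) = (E + f) + 6 = 6 + E + f)
1/C(86, q/K(-6, 13)) = 1/(6 + 86 + 86/(-6)) = 1/(6 + 86 + 86*(-1/6)) = 1/(6 + 86 - 43/3) = 1/(233/3) = 3/233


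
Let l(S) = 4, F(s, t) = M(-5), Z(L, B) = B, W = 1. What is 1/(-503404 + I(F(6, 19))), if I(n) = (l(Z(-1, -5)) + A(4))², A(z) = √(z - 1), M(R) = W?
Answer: -167795/84465486011 - 8*√3/253396458033 ≈ -1.9866e-6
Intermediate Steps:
M(R) = 1
F(s, t) = 1
A(z) = √(-1 + z)
I(n) = (4 + √3)² (I(n) = (4 + √(-1 + 4))² = (4 + √3)²)
1/(-503404 + I(F(6, 19))) = 1/(-503404 + (4 + √3)²)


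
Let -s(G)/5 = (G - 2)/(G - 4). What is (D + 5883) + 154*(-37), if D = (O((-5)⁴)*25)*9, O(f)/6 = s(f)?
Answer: -151495/23 ≈ -6586.7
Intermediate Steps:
s(G) = -5*(-2 + G)/(-4 + G) (s(G) = -5*(G - 2)/(G - 4) = -5*(-2 + G)/(-4 + G))
O(f) = 30*(2 - f)/(-4 + f) (O(f) = 6*(5*(2 - f)/(-4 + f)) = 30*(2 - f)/(-4 + f))
D = -155750/23 (D = ((30*(2 - 1*(-5)⁴)/(-4 + (-5)⁴))*25)*9 = ((30*(2 - 1*625)/(-4 + 625))*25)*9 = ((30*(2 - 625)/621)*25)*9 = ((30*(1/621)*(-623))*25)*9 = -6230/207*25*9 = -155750/207*9 = -155750/23 ≈ -6771.7)
(D + 5883) + 154*(-37) = (-155750/23 + 5883) + 154*(-37) = -20441/23 - 5698 = -151495/23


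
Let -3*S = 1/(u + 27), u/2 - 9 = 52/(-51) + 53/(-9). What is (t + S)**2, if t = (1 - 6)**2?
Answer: 14214362176/22762441 ≈ 624.47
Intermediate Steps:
u = 640/153 (u = 18 + 2*(52/(-51) + 53/(-9)) = 18 + 2*(52*(-1/51) + 53*(-1/9)) = 18 + 2*(-52/51 - 53/9) = 18 + 2*(-1057/153) = 18 - 2114/153 = 640/153 ≈ 4.1830)
S = -51/4771 (S = -1/(3*(640/153 + 27)) = -1/(3*4771/153) = -1/3*153/4771 = -51/4771 ≈ -0.010690)
t = 25 (t = (-5)**2 = 25)
(t + S)**2 = (25 - 51/4771)**2 = (119224/4771)**2 = 14214362176/22762441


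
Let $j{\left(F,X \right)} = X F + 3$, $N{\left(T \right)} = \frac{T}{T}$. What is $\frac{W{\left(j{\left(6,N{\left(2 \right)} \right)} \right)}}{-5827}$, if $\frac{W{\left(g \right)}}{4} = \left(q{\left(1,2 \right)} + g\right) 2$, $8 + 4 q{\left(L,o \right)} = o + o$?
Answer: $- \frac{64}{5827} \approx -0.010983$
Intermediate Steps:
$N{\left(T \right)} = 1$
$j{\left(F,X \right)} = 3 + F X$ ($j{\left(F,X \right)} = F X + 3 = 3 + F X$)
$q{\left(L,o \right)} = -2 + \frac{o}{2}$ ($q{\left(L,o \right)} = -2 + \frac{o + o}{4} = -2 + \frac{2 o}{4} = -2 + \frac{o}{2}$)
$W{\left(g \right)} = -8 + 8 g$ ($W{\left(g \right)} = 4 \left(\left(-2 + \frac{1}{2} \cdot 2\right) + g\right) 2 = 4 \left(\left(-2 + 1\right) + g\right) 2 = 4 \left(-1 + g\right) 2 = 4 \left(-2 + 2 g\right) = -8 + 8 g$)
$\frac{W{\left(j{\left(6,N{\left(2 \right)} \right)} \right)}}{-5827} = \frac{-8 + 8 \left(3 + 6 \cdot 1\right)}{-5827} = \left(-8 + 8 \left(3 + 6\right)\right) \left(- \frac{1}{5827}\right) = \left(-8 + 8 \cdot 9\right) \left(- \frac{1}{5827}\right) = \left(-8 + 72\right) \left(- \frac{1}{5827}\right) = 64 \left(- \frac{1}{5827}\right) = - \frac{64}{5827}$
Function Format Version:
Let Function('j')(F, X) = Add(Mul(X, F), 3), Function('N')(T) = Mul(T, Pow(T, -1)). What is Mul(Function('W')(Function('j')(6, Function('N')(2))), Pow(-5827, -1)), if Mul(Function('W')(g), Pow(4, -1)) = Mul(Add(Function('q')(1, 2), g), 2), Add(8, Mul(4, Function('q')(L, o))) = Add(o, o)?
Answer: Rational(-64, 5827) ≈ -0.010983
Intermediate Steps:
Function('N')(T) = 1
Function('j')(F, X) = Add(3, Mul(F, X)) (Function('j')(F, X) = Add(Mul(F, X), 3) = Add(3, Mul(F, X)))
Function('q')(L, o) = Add(-2, Mul(Rational(1, 2), o)) (Function('q')(L, o) = Add(-2, Mul(Rational(1, 4), Add(o, o))) = Add(-2, Mul(Rational(1, 4), Mul(2, o))) = Add(-2, Mul(Rational(1, 2), o)))
Function('W')(g) = Add(-8, Mul(8, g)) (Function('W')(g) = Mul(4, Mul(Add(Add(-2, Mul(Rational(1, 2), 2)), g), 2)) = Mul(4, Mul(Add(Add(-2, 1), g), 2)) = Mul(4, Mul(Add(-1, g), 2)) = Mul(4, Add(-2, Mul(2, g))) = Add(-8, Mul(8, g)))
Mul(Function('W')(Function('j')(6, Function('N')(2))), Pow(-5827, -1)) = Mul(Add(-8, Mul(8, Add(3, Mul(6, 1)))), Pow(-5827, -1)) = Mul(Add(-8, Mul(8, Add(3, 6))), Rational(-1, 5827)) = Mul(Add(-8, Mul(8, 9)), Rational(-1, 5827)) = Mul(Add(-8, 72), Rational(-1, 5827)) = Mul(64, Rational(-1, 5827)) = Rational(-64, 5827)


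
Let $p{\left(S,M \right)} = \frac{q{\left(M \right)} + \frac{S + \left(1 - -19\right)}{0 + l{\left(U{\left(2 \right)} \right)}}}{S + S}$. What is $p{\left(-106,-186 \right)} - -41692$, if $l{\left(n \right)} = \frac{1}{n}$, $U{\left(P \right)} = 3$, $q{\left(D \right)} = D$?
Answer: $\frac{2209787}{53} \approx 41694.0$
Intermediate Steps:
$p{\left(S,M \right)} = \frac{60 + M + 3 S}{2 S}$ ($p{\left(S,M \right)} = \frac{M + \frac{S + \left(1 - -19\right)}{0 + \frac{1}{3}}}{S + S} = \frac{M + \frac{S + \left(1 + 19\right)}{0 + \frac{1}{3}}}{2 S} = \left(M + \left(S + 20\right) \frac{1}{\frac{1}{3}}\right) \frac{1}{2 S} = \left(M + \left(20 + S\right) 3\right) \frac{1}{2 S} = \left(M + \left(60 + 3 S\right)\right) \frac{1}{2 S} = \left(60 + M + 3 S\right) \frac{1}{2 S} = \frac{60 + M + 3 S}{2 S}$)
$p{\left(-106,-186 \right)} - -41692 = \frac{60 - 186 + 3 \left(-106\right)}{2 \left(-106\right)} - -41692 = \frac{1}{2} \left(- \frac{1}{106}\right) \left(60 - 186 - 318\right) + 41692 = \frac{1}{2} \left(- \frac{1}{106}\right) \left(-444\right) + 41692 = \frac{111}{53} + 41692 = \frac{2209787}{53}$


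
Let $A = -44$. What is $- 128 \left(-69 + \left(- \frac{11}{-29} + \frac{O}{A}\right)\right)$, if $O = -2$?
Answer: $\frac{2800064}{319} \approx 8777.6$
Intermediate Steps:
$- 128 \left(-69 + \left(- \frac{11}{-29} + \frac{O}{A}\right)\right) = - 128 \left(-69 - \left(- \frac{11}{29} - \frac{1}{22}\right)\right) = - 128 \left(-69 - - \frac{271}{638}\right) = - 128 \left(-69 + \left(\frac{11}{29} + \frac{1}{22}\right)\right) = - 128 \left(-69 + \frac{271}{638}\right) = \left(-128\right) \left(- \frac{43751}{638}\right) = \frac{2800064}{319}$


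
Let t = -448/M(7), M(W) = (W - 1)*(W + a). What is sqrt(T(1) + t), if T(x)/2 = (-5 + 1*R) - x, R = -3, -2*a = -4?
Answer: I*sqrt(2130)/9 ≈ 5.128*I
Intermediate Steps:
a = 2 (a = -1/2*(-4) = 2)
M(W) = (-1 + W)*(2 + W) (M(W) = (W - 1)*(W + 2) = (-1 + W)*(2 + W))
T(x) = -16 - 2*x (T(x) = 2*((-5 + 1*(-3)) - x) = 2*((-5 - 3) - x) = 2*(-8 - x) = -16 - 2*x)
t = -224/27 (t = -448/(-2 + 7 + 7**2) = -448/(-2 + 7 + 49) = -448/54 = -448*1/54 = -224/27 ≈ -8.2963)
sqrt(T(1) + t) = sqrt((-16 - 2*1) - 224/27) = sqrt((-16 - 2) - 224/27) = sqrt(-18 - 224/27) = sqrt(-710/27) = I*sqrt(2130)/9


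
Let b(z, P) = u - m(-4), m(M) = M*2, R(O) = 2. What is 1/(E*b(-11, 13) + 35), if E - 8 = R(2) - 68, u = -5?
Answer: -1/139 ≈ -0.0071942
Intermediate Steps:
m(M) = 2*M
b(z, P) = 3 (b(z, P) = -5 - 2*(-4) = -5 - 1*(-8) = -5 + 8 = 3)
E = -58 (E = 8 + (2 - 68) = 8 - 66 = -58)
1/(E*b(-11, 13) + 35) = 1/(-58*3 + 35) = 1/(-174 + 35) = 1/(-139) = -1/139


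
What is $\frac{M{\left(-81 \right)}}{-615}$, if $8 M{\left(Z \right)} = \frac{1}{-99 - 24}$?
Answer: $\frac{1}{605160} \approx 1.6525 \cdot 10^{-6}$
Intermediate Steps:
$M{\left(Z \right)} = - \frac{1}{984}$ ($M{\left(Z \right)} = \frac{1}{8 \left(-99 - 24\right)} = \frac{1}{8 \left(-123\right)} = \frac{1}{8} \left(- \frac{1}{123}\right) = - \frac{1}{984}$)
$\frac{M{\left(-81 \right)}}{-615} = - \frac{1}{984 \left(-615\right)} = \left(- \frac{1}{984}\right) \left(- \frac{1}{615}\right) = \frac{1}{605160}$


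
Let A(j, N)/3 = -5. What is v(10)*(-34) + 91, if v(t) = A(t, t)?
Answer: 601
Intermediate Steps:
A(j, N) = -15 (A(j, N) = 3*(-5) = -15)
v(t) = -15
v(10)*(-34) + 91 = -15*(-34) + 91 = 510 + 91 = 601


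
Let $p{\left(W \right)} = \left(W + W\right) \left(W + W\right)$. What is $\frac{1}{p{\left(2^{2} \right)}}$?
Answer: $\frac{1}{64} \approx 0.015625$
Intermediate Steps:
$p{\left(W \right)} = 4 W^{2}$ ($p{\left(W \right)} = 2 W 2 W = 4 W^{2}$)
$\frac{1}{p{\left(2^{2} \right)}} = \frac{1}{4 \left(2^{2}\right)^{2}} = \frac{1}{4 \cdot 4^{2}} = \frac{1}{4 \cdot 16} = \frac{1}{64}$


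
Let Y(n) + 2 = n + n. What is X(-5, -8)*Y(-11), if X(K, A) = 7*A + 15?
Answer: 984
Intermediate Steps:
Y(n) = -2 + 2*n (Y(n) = -2 + (n + n) = -2 + 2*n)
X(K, A) = 15 + 7*A
X(-5, -8)*Y(-11) = (15 + 7*(-8))*(-2 + 2*(-11)) = (15 - 56)*(-2 - 22) = -41*(-24) = 984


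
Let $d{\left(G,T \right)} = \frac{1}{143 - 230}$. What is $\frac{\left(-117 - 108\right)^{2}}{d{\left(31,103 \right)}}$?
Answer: $-4404375$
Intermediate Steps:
$d{\left(G,T \right)} = - \frac{1}{87}$ ($d{\left(G,T \right)} = \frac{1}{-87} = - \frac{1}{87}$)
$\frac{\left(-117 - 108\right)^{2}}{d{\left(31,103 \right)}} = \frac{\left(-117 - 108\right)^{2}}{- \frac{1}{87}} = \left(-225\right)^{2} \left(-87\right) = 50625 \left(-87\right) = -4404375$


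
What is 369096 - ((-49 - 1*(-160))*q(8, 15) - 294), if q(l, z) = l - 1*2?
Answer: 368724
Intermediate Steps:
q(l, z) = -2 + l (q(l, z) = l - 2 = -2 + l)
369096 - ((-49 - 1*(-160))*q(8, 15) - 294) = 369096 - ((-49 - 1*(-160))*(-2 + 8) - 294) = 369096 - ((-49 + 160)*6 - 294) = 369096 - (111*6 - 294) = 369096 - (666 - 294) = 369096 - 1*372 = 369096 - 372 = 368724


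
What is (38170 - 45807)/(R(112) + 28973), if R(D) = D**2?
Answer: -1091/5931 ≈ -0.18395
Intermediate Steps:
(38170 - 45807)/(R(112) + 28973) = (38170 - 45807)/(112**2 + 28973) = -7637/(12544 + 28973) = -7637/41517 = -7637*1/41517 = -1091/5931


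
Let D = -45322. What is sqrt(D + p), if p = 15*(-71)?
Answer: I*sqrt(46387) ≈ 215.38*I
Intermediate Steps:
p = -1065
sqrt(D + p) = sqrt(-45322 - 1065) = sqrt(-46387) = I*sqrt(46387)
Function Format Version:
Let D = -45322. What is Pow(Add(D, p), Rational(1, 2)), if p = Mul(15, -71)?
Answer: Mul(I, Pow(46387, Rational(1, 2))) ≈ Mul(215.38, I)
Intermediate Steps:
p = -1065
Pow(Add(D, p), Rational(1, 2)) = Pow(Add(-45322, -1065), Rational(1, 2)) = Pow(-46387, Rational(1, 2)) = Mul(I, Pow(46387, Rational(1, 2)))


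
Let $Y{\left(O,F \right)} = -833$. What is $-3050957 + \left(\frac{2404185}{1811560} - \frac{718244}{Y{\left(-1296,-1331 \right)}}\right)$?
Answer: $- \frac{920536182085123}{301805896} \approx -3.0501 \cdot 10^{6}$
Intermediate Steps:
$-3050957 + \left(\frac{2404185}{1811560} - \frac{718244}{Y{\left(-1296,-1331 \right)}}\right) = -3050957 + \left(\frac{2404185}{1811560} - \frac{718244}{-833}\right) = -3050957 + \left(2404185 \cdot \frac{1}{1811560} - - \frac{718244}{833}\right) = -3050957 + \left(\frac{480837}{362312} + \frac{718244}{833}\right) = -3050957 + \frac{260628957349}{301805896} = - \frac{920536182085123}{301805896}$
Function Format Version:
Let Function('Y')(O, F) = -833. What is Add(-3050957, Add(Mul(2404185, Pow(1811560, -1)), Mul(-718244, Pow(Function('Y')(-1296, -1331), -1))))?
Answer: Rational(-920536182085123, 301805896) ≈ -3.0501e+6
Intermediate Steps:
Add(-3050957, Add(Mul(2404185, Pow(1811560, -1)), Mul(-718244, Pow(Function('Y')(-1296, -1331), -1)))) = Add(-3050957, Add(Mul(2404185, Pow(1811560, -1)), Mul(-718244, Pow(-833, -1)))) = Add(-3050957, Add(Mul(2404185, Rational(1, 1811560)), Mul(-718244, Rational(-1, 833)))) = Add(-3050957, Add(Rational(480837, 362312), Rational(718244, 833))) = Add(-3050957, Rational(260628957349, 301805896)) = Rational(-920536182085123, 301805896)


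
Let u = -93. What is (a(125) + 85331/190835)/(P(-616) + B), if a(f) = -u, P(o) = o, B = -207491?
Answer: -17832986/39714099345 ≈ -0.00044903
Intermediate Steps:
a(f) = 93 (a(f) = -1*(-93) = 93)
(a(125) + 85331/190835)/(P(-616) + B) = (93 + 85331/190835)/(-616 - 207491) = (93 + 85331*(1/190835))/(-208107) = (93 + 85331/190835)*(-1/208107) = (17832986/190835)*(-1/208107) = -17832986/39714099345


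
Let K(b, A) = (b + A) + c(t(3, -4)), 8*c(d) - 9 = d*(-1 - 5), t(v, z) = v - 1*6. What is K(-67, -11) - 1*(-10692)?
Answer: 84939/8 ≈ 10617.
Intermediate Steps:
t(v, z) = -6 + v (t(v, z) = v - 6 = -6 + v)
c(d) = 9/8 - 3*d/4 (c(d) = 9/8 + (d*(-1 - 5))/8 = 9/8 + (d*(-6))/8 = 9/8 + (-6*d)/8 = 9/8 - 3*d/4)
K(b, A) = 27/8 + A + b (K(b, A) = (b + A) + (9/8 - 3*(-6 + 3)/4) = (A + b) + (9/8 - 3/4*(-3)) = (A + b) + (9/8 + 9/4) = (A + b) + 27/8 = 27/8 + A + b)
K(-67, -11) - 1*(-10692) = (27/8 - 11 - 67) - 1*(-10692) = -597/8 + 10692 = 84939/8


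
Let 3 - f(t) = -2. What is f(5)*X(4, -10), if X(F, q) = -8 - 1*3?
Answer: -55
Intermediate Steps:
X(F, q) = -11 (X(F, q) = -8 - 3 = -11)
f(t) = 5 (f(t) = 3 - 1*(-2) = 3 + 2 = 5)
f(5)*X(4, -10) = 5*(-11) = -55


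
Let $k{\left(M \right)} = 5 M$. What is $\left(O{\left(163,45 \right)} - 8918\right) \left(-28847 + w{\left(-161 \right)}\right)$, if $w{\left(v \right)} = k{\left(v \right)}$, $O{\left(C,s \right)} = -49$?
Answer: $265889484$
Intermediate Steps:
$w{\left(v \right)} = 5 v$
$\left(O{\left(163,45 \right)} - 8918\right) \left(-28847 + w{\left(-161 \right)}\right) = \left(-49 - 8918\right) \left(-28847 + 5 \left(-161\right)\right) = - 8967 \left(-28847 - 805\right) = \left(-8967\right) \left(-29652\right) = 265889484$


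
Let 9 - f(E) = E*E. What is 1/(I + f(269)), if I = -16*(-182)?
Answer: -1/69440 ≈ -1.4401e-5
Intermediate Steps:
f(E) = 9 - E**2 (f(E) = 9 - E*E = 9 - E**2)
I = 2912
1/(I + f(269)) = 1/(2912 + (9 - 1*269**2)) = 1/(2912 + (9 - 1*72361)) = 1/(2912 + (9 - 72361)) = 1/(2912 - 72352) = 1/(-69440) = -1/69440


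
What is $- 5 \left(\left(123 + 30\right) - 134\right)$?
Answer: $-95$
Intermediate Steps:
$- 5 \left(\left(123 + 30\right) - 134\right) = - 5 \left(153 - 134\right) = \left(-5\right) 19 = -95$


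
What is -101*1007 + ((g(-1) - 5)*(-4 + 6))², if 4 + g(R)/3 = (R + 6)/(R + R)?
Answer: -99306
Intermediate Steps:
g(R) = -12 + 3*(6 + R)/(2*R) (g(R) = -12 + 3*((R + 6)/(R + R)) = -12 + 3*((6 + R)/((2*R))) = -12 + 3*((6 + R)*(1/(2*R))) = -12 + 3*((6 + R)/(2*R)) = -12 + 3*(6 + R)/(2*R))
-101*1007 + ((g(-1) - 5)*(-4 + 6))² = -101*1007 + (((-21/2 + 9/(-1)) - 5)*(-4 + 6))² = -101707 + (((-21/2 + 9*(-1)) - 5)*2)² = -101707 + (((-21/2 - 9) - 5)*2)² = -101707 + ((-39/2 - 5)*2)² = -101707 + (-49/2*2)² = -101707 + (-49)² = -101707 + 2401 = -99306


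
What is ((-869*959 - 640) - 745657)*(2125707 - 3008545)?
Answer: 1394590937784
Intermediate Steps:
((-869*959 - 640) - 745657)*(2125707 - 3008545) = ((-833371 - 640) - 745657)*(-882838) = (-834011 - 745657)*(-882838) = -1579668*(-882838) = 1394590937784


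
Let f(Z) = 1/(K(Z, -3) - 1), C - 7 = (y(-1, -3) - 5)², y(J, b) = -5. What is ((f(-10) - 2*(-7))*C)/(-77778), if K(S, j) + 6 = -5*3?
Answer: -32849/1711116 ≈ -0.019197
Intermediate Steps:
K(S, j) = -21 (K(S, j) = -6 - 5*3 = -6 - 15 = -21)
C = 107 (C = 7 + (-5 - 5)² = 7 + (-10)² = 7 + 100 = 107)
f(Z) = -1/22 (f(Z) = 1/(-21 - 1) = 1/(-22) = -1/22)
((f(-10) - 2*(-7))*C)/(-77778) = ((-1/22 - 2*(-7))*107)/(-77778) = ((-1/22 + 14)*107)*(-1/77778) = ((307/22)*107)*(-1/77778) = (32849/22)*(-1/77778) = -32849/1711116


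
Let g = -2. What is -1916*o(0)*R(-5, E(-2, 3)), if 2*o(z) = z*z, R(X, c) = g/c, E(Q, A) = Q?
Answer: 0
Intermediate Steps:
R(X, c) = -2/c
o(z) = z²/2 (o(z) = (z*z)/2 = z²/2)
-1916*o(0)*R(-5, E(-2, 3)) = -1916*(½)*0²*(-2/(-2)) = -1916*(½)*0*(-2*(-½)) = -0 = -1916*0 = 0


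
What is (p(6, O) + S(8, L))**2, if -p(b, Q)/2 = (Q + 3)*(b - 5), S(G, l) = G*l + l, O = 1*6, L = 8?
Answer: 2916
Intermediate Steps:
O = 6
S(G, l) = l + G*l
p(b, Q) = -2*(-5 + b)*(3 + Q) (p(b, Q) = -2*(Q + 3)*(b - 5) = -2*(3 + Q)*(-5 + b) = -2*(-5 + b)*(3 + Q))
(p(6, O) + S(8, L))**2 = ((30 - 6*6 + 10*6 - 2*6*6) + 8*(1 + 8))**2 = ((30 - 36 + 60 - 72) + 8*9)**2 = (-18 + 72)**2 = 54**2 = 2916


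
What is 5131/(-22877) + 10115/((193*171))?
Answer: 62062462/755009631 ≈ 0.082201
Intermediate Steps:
5131/(-22877) + 10115/((193*171)) = 5131*(-1/22877) + 10115/33003 = -5131/22877 + 10115*(1/33003) = -5131/22877 + 10115/33003 = 62062462/755009631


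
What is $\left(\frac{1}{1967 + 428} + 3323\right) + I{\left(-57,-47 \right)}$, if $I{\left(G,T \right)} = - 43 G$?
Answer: $\frac{13828731}{2395} \approx 5774.0$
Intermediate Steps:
$\left(\frac{1}{1967 + 428} + 3323\right) + I{\left(-57,-47 \right)} = \left(\frac{1}{1967 + 428} + 3323\right) - -2451 = \left(\frac{1}{2395} + 3323\right) + 2451 = \frac{7958586}{2395} + 2451 = \frac{13828731}{2395}$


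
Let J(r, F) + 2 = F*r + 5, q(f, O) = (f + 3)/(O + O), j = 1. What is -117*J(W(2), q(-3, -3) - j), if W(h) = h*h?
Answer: 117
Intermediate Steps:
W(h) = h**2
q(f, O) = (3 + f)/(2*O) (q(f, O) = (3 + f)/((2*O)) = (3 + f)*(1/(2*O)) = (3 + f)/(2*O))
J(r, F) = 3 + F*r (J(r, F) = -2 + (F*r + 5) = -2 + (5 + F*r) = 3 + F*r)
-117*J(W(2), q(-3, -3) - j) = -117*(3 + ((1/2)*(3 - 3)/(-3) - 1*1)*2**2) = -117*(3 + ((1/2)*(-1/3)*0 - 1)*4) = -117*(3 + (0 - 1)*4) = -117*(3 - 1*4) = -117*(3 - 4) = -117*(-1) = 117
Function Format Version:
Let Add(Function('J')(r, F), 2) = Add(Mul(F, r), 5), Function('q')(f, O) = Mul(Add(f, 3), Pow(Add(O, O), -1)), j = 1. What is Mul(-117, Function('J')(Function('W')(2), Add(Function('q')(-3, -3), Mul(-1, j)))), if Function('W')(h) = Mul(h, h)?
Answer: 117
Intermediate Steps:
Function('W')(h) = Pow(h, 2)
Function('q')(f, O) = Mul(Rational(1, 2), Pow(O, -1), Add(3, f)) (Function('q')(f, O) = Mul(Add(3, f), Pow(Mul(2, O), -1)) = Mul(Add(3, f), Mul(Rational(1, 2), Pow(O, -1))) = Mul(Rational(1, 2), Pow(O, -1), Add(3, f)))
Function('J')(r, F) = Add(3, Mul(F, r)) (Function('J')(r, F) = Add(-2, Add(Mul(F, r), 5)) = Add(-2, Add(5, Mul(F, r))) = Add(3, Mul(F, r)))
Mul(-117, Function('J')(Function('W')(2), Add(Function('q')(-3, -3), Mul(-1, j)))) = Mul(-117, Add(3, Mul(Add(Mul(Rational(1, 2), Pow(-3, -1), Add(3, -3)), Mul(-1, 1)), Pow(2, 2)))) = Mul(-117, Add(3, Mul(Add(Mul(Rational(1, 2), Rational(-1, 3), 0), -1), 4))) = Mul(-117, Add(3, Mul(Add(0, -1), 4))) = Mul(-117, Add(3, Mul(-1, 4))) = Mul(-117, Add(3, -4)) = Mul(-117, -1) = 117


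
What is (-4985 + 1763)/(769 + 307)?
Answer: -1611/538 ≈ -2.9944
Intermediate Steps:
(-4985 + 1763)/(769 + 307) = -3222/1076 = -3222*1/1076 = -1611/538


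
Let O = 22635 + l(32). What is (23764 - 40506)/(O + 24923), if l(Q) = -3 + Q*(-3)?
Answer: -16742/47459 ≈ -0.35277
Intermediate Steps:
l(Q) = -3 - 3*Q
O = 22536 (O = 22635 + (-3 - 3*32) = 22635 + (-3 - 96) = 22635 - 99 = 22536)
(23764 - 40506)/(O + 24923) = (23764 - 40506)/(22536 + 24923) = -16742/47459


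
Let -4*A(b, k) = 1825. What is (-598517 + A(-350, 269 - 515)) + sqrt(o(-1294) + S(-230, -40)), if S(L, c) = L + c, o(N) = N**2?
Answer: -2395893/4 + sqrt(1674166) ≈ -5.9768e+5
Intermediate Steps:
A(b, k) = -1825/4 (A(b, k) = -1/4*1825 = -1825/4)
(-598517 + A(-350, 269 - 515)) + sqrt(o(-1294) + S(-230, -40)) = (-598517 - 1825/4) + sqrt((-1294)**2 + (-230 - 40)) = -2395893/4 + sqrt(1674436 - 270) = -2395893/4 + sqrt(1674166)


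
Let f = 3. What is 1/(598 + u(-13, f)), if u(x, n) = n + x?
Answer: 1/588 ≈ 0.0017007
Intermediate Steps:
1/(598 + u(-13, f)) = 1/(598 + (3 - 13)) = 1/(598 - 10) = 1/588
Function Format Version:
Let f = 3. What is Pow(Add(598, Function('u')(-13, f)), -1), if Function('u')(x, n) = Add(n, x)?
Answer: Rational(1, 588) ≈ 0.0017007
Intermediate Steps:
Pow(Add(598, Function('u')(-13, f)), -1) = Pow(Add(598, Add(3, -13)), -1) = Pow(Add(598, -10), -1) = Pow(588, -1) = Rational(1, 588)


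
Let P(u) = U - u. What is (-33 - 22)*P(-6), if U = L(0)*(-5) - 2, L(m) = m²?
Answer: -220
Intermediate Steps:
U = -2 (U = 0²*(-5) - 2 = 0*(-5) - 2 = 0 - 2 = -2)
P(u) = -2 - u
(-33 - 22)*P(-6) = (-33 - 22)*(-2 - 1*(-6)) = -55*(-2 + 6) = -55*4 = -220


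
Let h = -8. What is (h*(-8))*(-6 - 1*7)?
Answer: -832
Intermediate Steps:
(h*(-8))*(-6 - 1*7) = (-8*(-8))*(-6 - 1*7) = 64*(-6 - 7) = 64*(-13) = -832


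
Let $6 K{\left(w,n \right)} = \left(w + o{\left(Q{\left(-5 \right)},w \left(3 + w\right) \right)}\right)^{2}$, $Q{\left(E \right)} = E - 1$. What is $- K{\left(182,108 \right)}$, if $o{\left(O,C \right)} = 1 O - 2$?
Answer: $-5046$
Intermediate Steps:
$Q{\left(E \right)} = -1 + E$ ($Q{\left(E \right)} = E - 1 = -1 + E$)
$o{\left(O,C \right)} = -2 + O$ ($o{\left(O,C \right)} = O - 2 = -2 + O$)
$K{\left(w,n \right)} = \frac{\left(-8 + w\right)^{2}}{6}$ ($K{\left(w,n \right)} = \frac{\left(w - 8\right)^{2}}{6} = \frac{\left(-8 + w\right)^{2}}{6}$)
$- K{\left(182,108 \right)} = - \frac{\left(-8 + 182\right)^{2}}{6} = - \frac{174^{2}}{6} = - \frac{30276}{6} = \left(-1\right) 5046 = -5046$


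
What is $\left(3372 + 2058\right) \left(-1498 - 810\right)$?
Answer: $-12532440$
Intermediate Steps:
$\left(3372 + 2058\right) \left(-1498 - 810\right) = 5430 \left(-2308\right) = -12532440$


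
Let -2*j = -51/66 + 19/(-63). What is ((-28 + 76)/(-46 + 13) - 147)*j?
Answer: -2431537/30492 ≈ -79.743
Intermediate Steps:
j = 1489/2772 (j = -(-51/66 + 19/(-63))/2 = -(-51*1/66 + 19*(-1/63))/2 = -(-17/22 - 19/63)/2 = -½*(-1489/1386) = 1489/2772 ≈ 0.53716)
((-28 + 76)/(-46 + 13) - 147)*j = ((-28 + 76)/(-46 + 13) - 147)*(1489/2772) = (48/(-33) - 147)*(1489/2772) = (48*(-1/33) - 147)*(1489/2772) = (-16/11 - 147)*(1489/2772) = -1633/11*1489/2772 = -2431537/30492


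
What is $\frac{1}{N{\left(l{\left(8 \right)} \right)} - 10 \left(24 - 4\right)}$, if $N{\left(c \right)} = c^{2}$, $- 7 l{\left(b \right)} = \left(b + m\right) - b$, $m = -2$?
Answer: $- \frac{49}{9796} \approx -0.005002$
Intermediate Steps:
$l{\left(b \right)} = \frac{2}{7}$ ($l{\left(b \right)} = - \frac{\left(b - 2\right) - b}{7} = - \frac{\left(-2 + b\right) - b}{7} = \left(- \frac{1}{7}\right) \left(-2\right) = \frac{2}{7}$)
$\frac{1}{N{\left(l{\left(8 \right)} \right)} - 10 \left(24 - 4\right)} = \frac{1}{\left(\frac{2}{7}\right)^{2} - 10 \left(24 - 4\right)} = \frac{1}{\frac{4}{49} - 200} = \frac{1}{- \frac{9796}{49}} = - \frac{49}{9796}$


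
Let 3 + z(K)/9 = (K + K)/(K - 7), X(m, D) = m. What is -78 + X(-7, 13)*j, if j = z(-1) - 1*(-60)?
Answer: -1299/4 ≈ -324.75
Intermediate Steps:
z(K) = -27 + 18*K/(-7 + K) (z(K) = -27 + 9*((K + K)/(K - 7)) = -27 + 9*((2*K)/(-7 + K)) = -27 + 9*(2*K/(-7 + K)) = -27 + 18*K/(-7 + K))
j = 141/4 (j = 9*(21 - 1*(-1))/(-7 - 1) - 1*(-60) = 9*(21 + 1)/(-8) + 60 = 9*(-1/8)*22 + 60 = -99/4 + 60 = 141/4 ≈ 35.250)
-78 + X(-7, 13)*j = -78 - 7*141/4 = -78 - 987/4 = -1299/4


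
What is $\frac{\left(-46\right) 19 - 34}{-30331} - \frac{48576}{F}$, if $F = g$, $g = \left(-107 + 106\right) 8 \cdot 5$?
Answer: $\frac{184174372}{151655} \approx 1214.4$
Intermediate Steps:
$g = -40$ ($g = \left(-1\right) 40 = -40$)
$F = -40$
$\frac{\left(-46\right) 19 - 34}{-30331} - \frac{48576}{F} = \frac{\left(-46\right) 19 - 34}{-30331} - \frac{48576}{-40} = \left(-874 - 34\right) \left(- \frac{1}{30331}\right) - - \frac{6072}{5} = \left(-908\right) \left(- \frac{1}{30331}\right) + \frac{6072}{5} = \frac{908}{30331} + \frac{6072}{5} = \frac{184174372}{151655}$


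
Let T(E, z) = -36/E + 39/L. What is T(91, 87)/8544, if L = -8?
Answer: -1279/2073344 ≈ -0.00061688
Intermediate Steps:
T(E, z) = -39/8 - 36/E (T(E, z) = -36/E + 39/(-8) = -36/E + 39*(-1/8) = -36/E - 39/8 = -39/8 - 36/E)
T(91, 87)/8544 = (-39/8 - 36/91)/8544 = (-39/8 - 36*1/91)*(1/8544) = (-39/8 - 36/91)*(1/8544) = -3837/728*1/8544 = -1279/2073344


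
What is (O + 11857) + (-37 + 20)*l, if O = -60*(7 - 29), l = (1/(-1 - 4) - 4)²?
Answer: 321928/25 ≈ 12877.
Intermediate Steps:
l = 441/25 (l = (1/(-5) - 4)² = (-⅕ - 4)² = (-21/5)² = 441/25 ≈ 17.640)
O = 1320 (O = -60*(-22) = 1320)
(O + 11857) + (-37 + 20)*l = (1320 + 11857) + (-37 + 20)*(441/25) = 13177 - 17*441/25 = 13177 - 7497/25 = 321928/25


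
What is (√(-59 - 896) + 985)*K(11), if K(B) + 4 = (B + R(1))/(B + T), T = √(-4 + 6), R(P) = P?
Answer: -338840/119 - 11820*√2/119 - 344*I*√955/119 - 12*I*√1910/119 ≈ -2987.9 - 93.74*I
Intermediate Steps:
T = √2 ≈ 1.4142
K(B) = -4 + (1 + B)/(B + √2) (K(B) = -4 + (B + 1)/(B + √2) = -4 + (1 + B)/(B + √2))
(√(-59 - 896) + 985)*K(11) = (√(-59 - 896) + 985)*((1 - 4*√2 - 3*11)/(11 + √2)) = (√(-955) + 985)*((1 - 4*√2 - 33)/(11 + √2)) = (I*√955 + 985)*((-32 - 4*√2)/(11 + √2)) = (985 + I*√955)*((-32 - 4*√2)/(11 + √2)) = (-32 - 4*√2)*(985 + I*√955)/(11 + √2)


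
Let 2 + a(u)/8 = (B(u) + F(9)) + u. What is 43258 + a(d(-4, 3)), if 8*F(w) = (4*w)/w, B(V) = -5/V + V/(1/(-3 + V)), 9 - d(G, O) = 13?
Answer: 43448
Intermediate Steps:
d(G, O) = -4 (d(G, O) = 9 - 1*13 = 9 - 13 = -4)
B(V) = -5/V + V*(-3 + V)
F(w) = 1/2 (F(w) = ((4*w)/w)/8 = (1/8)*4 = 1/2)
a(u) = -12 + 8*u + 8*(-5 + u**2*(-3 + u))/u (a(u) = -16 + 8*(((-5 + u**2*(-3 + u))/u + 1/2) + u) = -16 + 8*((1/2 + (-5 + u**2*(-3 + u))/u) + u) = -16 + 8*(1/2 + u + (-5 + u**2*(-3 + u))/u) = -16 + (4 + 8*u + 8*(-5 + u**2*(-3 + u))/u) = -12 + 8*u + 8*(-5 + u**2*(-3 + u))/u)
43258 + a(d(-4, 3)) = 43258 + (-12 - 40/(-4) - 16*(-4) + 8*(-4)**2) = 43258 + (-12 - 40*(-1/4) + 64 + 8*16) = 43258 + (-12 + 10 + 64 + 128) = 43258 + 190 = 43448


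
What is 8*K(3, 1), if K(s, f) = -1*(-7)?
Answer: 56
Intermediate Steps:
K(s, f) = 7
8*K(3, 1) = 8*7 = 56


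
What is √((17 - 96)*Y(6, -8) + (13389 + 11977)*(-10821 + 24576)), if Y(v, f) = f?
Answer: √348909962 ≈ 18679.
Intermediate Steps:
√((17 - 96)*Y(6, -8) + (13389 + 11977)*(-10821 + 24576)) = √((17 - 96)*(-8) + (13389 + 11977)*(-10821 + 24576)) = √(-79*(-8) + 25366*13755) = √(632 + 348909330) = √348909962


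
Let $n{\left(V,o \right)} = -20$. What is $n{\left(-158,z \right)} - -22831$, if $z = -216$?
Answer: $22811$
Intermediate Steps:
$n{\left(-158,z \right)} - -22831 = -20 - -22831 = -20 + 22831 = 22811$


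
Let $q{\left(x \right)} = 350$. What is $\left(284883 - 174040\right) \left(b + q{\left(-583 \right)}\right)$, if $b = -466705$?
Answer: $-51692187265$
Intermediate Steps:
$\left(284883 - 174040\right) \left(b + q{\left(-583 \right)}\right) = \left(284883 - 174040\right) \left(-466705 + 350\right) = 110843 \left(-466355\right) = -51692187265$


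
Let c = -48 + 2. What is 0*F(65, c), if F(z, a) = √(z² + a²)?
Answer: 0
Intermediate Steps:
c = -46
F(z, a) = √(a² + z²)
0*F(65, c) = 0*√((-46)² + 65²) = 0*√(2116 + 4225) = 0*√6341 = 0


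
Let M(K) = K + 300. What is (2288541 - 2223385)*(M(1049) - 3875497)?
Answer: -252423987088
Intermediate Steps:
M(K) = 300 + K
(2288541 - 2223385)*(M(1049) - 3875497) = (2288541 - 2223385)*((300 + 1049) - 3875497) = 65156*(1349 - 3875497) = 65156*(-3874148) = -252423987088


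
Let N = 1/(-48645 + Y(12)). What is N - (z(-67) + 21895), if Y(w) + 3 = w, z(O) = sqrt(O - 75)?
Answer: -1064885221/48636 - I*sqrt(142) ≈ -21895.0 - 11.916*I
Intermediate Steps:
z(O) = sqrt(-75 + O)
Y(w) = -3 + w
N = -1/48636 (N = 1/(-48645 + (-3 + 12)) = 1/(-48645 + 9) = 1/(-48636) = -1/48636 ≈ -2.0561e-5)
N - (z(-67) + 21895) = -1/48636 - (sqrt(-75 - 67) + 21895) = -1/48636 - (sqrt(-142) + 21895) = -1/48636 - (I*sqrt(142) + 21895) = -1/48636 - (21895 + I*sqrt(142)) = -1/48636 + (-21895 - I*sqrt(142)) = -1064885221/48636 - I*sqrt(142)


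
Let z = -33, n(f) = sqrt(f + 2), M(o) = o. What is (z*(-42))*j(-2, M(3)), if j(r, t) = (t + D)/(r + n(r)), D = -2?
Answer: -693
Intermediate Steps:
n(f) = sqrt(2 + f)
j(r, t) = (-2 + t)/(r + sqrt(2 + r)) (j(r, t) = (t - 2)/(r + sqrt(2 + r)) = (-2 + t)/(r + sqrt(2 + r)))
(z*(-42))*j(-2, M(3)) = (-33*(-42))*((-2 + 3)/(-2 + sqrt(2 - 2))) = 1386*(1/(-2 + sqrt(0))) = 1386*(1/(-2 + 0)) = 1386*(1/(-2)) = 1386*(-1/2*1) = 1386*(-1/2) = -693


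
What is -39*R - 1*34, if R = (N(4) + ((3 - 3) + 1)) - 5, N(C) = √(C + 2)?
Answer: 122 - 39*√6 ≈ 26.470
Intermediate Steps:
N(C) = √(2 + C)
R = -4 + √6 (R = (√(2 + 4) + ((3 - 3) + 1)) - 5 = (√6 + (0 + 1)) - 5 = (√6 + 1) - 5 = (1 + √6) - 5 = -4 + √6 ≈ -1.5505)
-39*R - 1*34 = -39*(-4 + √6) - 1*34 = (156 - 39*√6) - 34 = 122 - 39*√6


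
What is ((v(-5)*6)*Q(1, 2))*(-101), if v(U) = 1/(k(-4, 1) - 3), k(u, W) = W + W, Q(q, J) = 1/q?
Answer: 606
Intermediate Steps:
k(u, W) = 2*W
v(U) = -1 (v(U) = 1/(2*1 - 3) = 1/(2 - 3) = 1/(-1) = -1)
((v(-5)*6)*Q(1, 2))*(-101) = (-1*6/1)*(-101) = -6*1*(-101) = -6*(-101) = 606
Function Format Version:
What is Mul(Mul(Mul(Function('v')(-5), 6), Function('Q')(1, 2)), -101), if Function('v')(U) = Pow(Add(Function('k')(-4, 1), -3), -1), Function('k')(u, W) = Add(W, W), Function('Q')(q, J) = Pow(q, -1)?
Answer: 606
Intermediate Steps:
Function('k')(u, W) = Mul(2, W)
Function('v')(U) = -1 (Function('v')(U) = Pow(Add(Mul(2, 1), -3), -1) = Pow(Add(2, -3), -1) = Pow(-1, -1) = -1)
Mul(Mul(Mul(Function('v')(-5), 6), Function('Q')(1, 2)), -101) = Mul(Mul(Mul(-1, 6), Pow(1, -1)), -101) = Mul(Mul(-6, 1), -101) = Mul(-6, -101) = 606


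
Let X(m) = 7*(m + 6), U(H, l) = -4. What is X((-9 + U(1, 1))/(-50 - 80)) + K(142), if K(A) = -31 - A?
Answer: -1303/10 ≈ -130.30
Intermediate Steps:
X(m) = 42 + 7*m (X(m) = 7*(6 + m) = 42 + 7*m)
X((-9 + U(1, 1))/(-50 - 80)) + K(142) = (42 + 7*((-9 - 4)/(-50 - 80))) + (-31 - 1*142) = (42 + 7*(-13/(-130))) + (-31 - 142) = (42 + 7*(-13*(-1/130))) - 173 = (42 + 7*(⅒)) - 173 = (42 + 7/10) - 173 = 427/10 - 173 = -1303/10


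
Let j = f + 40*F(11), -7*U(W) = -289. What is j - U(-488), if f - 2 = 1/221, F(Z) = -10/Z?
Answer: -1287248/17017 ≈ -75.645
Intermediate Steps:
f = 443/221 (f = 2 + 1/221 = 443/221 ≈ 2.0045)
U(W) = 289/7 (U(W) = -⅐*(-289) = 289/7)
j = -83527/2431 (j = 443/221 + 40*(-10/11) = 443/221 - 400/11 = -83527/2431 ≈ -34.359)
j - U(-488) = -83527/2431 - 1*289/7 = -83527/2431 - 289/7 = -1287248/17017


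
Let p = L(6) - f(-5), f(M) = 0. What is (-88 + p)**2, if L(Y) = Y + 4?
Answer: 6084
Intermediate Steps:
L(Y) = 4 + Y
p = 10 (p = (4 + 6) - 1*0 = 10 + 0 = 10)
(-88 + p)**2 = (-88 + 10)**2 = (-78)**2 = 6084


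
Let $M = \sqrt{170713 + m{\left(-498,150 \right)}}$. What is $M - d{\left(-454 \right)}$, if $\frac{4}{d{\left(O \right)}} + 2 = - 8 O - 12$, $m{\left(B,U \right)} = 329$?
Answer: $- \frac{2}{1809} + \sqrt{171042} \approx 413.57$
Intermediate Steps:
$d{\left(O \right)} = \frac{4}{-14 - 8 O}$ ($d{\left(O \right)} = \frac{4}{-2 - \left(12 + 8 O\right)} = \frac{4}{-14 - 8 O}$)
$M = \sqrt{171042}$ ($M = \sqrt{170713 + 329} = \sqrt{171042} \approx 413.57$)
$M - d{\left(-454 \right)} = \sqrt{171042} - - \frac{2}{7 + 4 \left(-454\right)} = \sqrt{171042} - - \frac{2}{7 - 1816} = \sqrt{171042} - - \frac{2}{-1809} = \sqrt{171042} - \left(-2\right) \left(- \frac{1}{1809}\right) = \sqrt{171042} - \frac{2}{1809} = - \frac{2}{1809} + \sqrt{171042}$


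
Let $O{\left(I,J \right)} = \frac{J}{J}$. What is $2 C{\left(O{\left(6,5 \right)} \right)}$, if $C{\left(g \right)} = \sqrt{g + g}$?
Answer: $2 \sqrt{2} \approx 2.8284$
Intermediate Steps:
$O{\left(I,J \right)} = 1$
$C{\left(g \right)} = \sqrt{2} \sqrt{g}$ ($C{\left(g \right)} = \sqrt{2 g} = \sqrt{2} \sqrt{g}$)
$2 C{\left(O{\left(6,5 \right)} \right)} = 2 \sqrt{2} \sqrt{1} = 2 \sqrt{2} \cdot 1 = 2 \sqrt{2}$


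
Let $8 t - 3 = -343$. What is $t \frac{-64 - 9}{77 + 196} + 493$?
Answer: $\frac{275383}{546} \approx 504.36$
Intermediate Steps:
$t = - \frac{85}{2}$ ($t = \frac{3}{8} + \frac{1}{8} \left(-343\right) = \frac{3}{8} - \frac{343}{8} = - \frac{85}{2} \approx -42.5$)
$t \frac{-64 - 9}{77 + 196} + 493 = - \frac{85 \frac{-64 - 9}{77 + 196}}{2} + 493 = - \frac{85 \left(- \frac{73}{273}\right)}{2} + 493 = - \frac{85 \left(\left(-73\right) \frac{1}{273}\right)}{2} + 493 = \left(- \frac{85}{2}\right) \left(- \frac{73}{273}\right) + 493 = \frac{6205}{546} + 493 = \frac{275383}{546}$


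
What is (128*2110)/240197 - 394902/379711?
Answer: 7698071186/91205443067 ≈ 0.084404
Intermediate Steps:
(128*2110)/240197 - 394902/379711 = 270080*(1/240197) - 394902*1/379711 = 270080/240197 - 394902/379711 = 7698071186/91205443067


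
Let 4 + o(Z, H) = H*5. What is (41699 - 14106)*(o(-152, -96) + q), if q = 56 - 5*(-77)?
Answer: -1186499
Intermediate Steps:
o(Z, H) = -4 + 5*H (o(Z, H) = -4 + H*5 = -4 + 5*H)
q = 441 (q = 56 + 385 = 441)
(41699 - 14106)*(o(-152, -96) + q) = (41699 - 14106)*((-4 + 5*(-96)) + 441) = 27593*((-4 - 480) + 441) = 27593*(-484 + 441) = 27593*(-43) = -1186499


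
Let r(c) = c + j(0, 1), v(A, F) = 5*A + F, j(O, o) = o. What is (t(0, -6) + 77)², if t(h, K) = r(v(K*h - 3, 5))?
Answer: 4624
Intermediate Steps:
v(A, F) = F + 5*A
r(c) = 1 + c (r(c) = c + 1 = 1 + c)
t(h, K) = -9 + 5*K*h (t(h, K) = 1 + (5 + 5*(K*h - 3)) = 1 + (5 + 5*(-3 + K*h)) = 1 + (5 + (-15 + 5*K*h)) = 1 + (-10 + 5*K*h) = -9 + 5*K*h)
(t(0, -6) + 77)² = ((-9 + 5*(-6)*0) + 77)² = ((-9 + 0) + 77)² = (-9 + 77)² = 68² = 4624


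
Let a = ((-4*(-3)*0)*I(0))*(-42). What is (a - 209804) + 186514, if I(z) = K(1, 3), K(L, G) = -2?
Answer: -23290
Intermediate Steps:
I(z) = -2
a = 0 (a = ((-4*(-3)*0)*(-2))*(-42) = ((12*0)*(-2))*(-42) = (0*(-2))*(-42) = 0*(-42) = 0)
(a - 209804) + 186514 = (0 - 209804) + 186514 = -209804 + 186514 = -23290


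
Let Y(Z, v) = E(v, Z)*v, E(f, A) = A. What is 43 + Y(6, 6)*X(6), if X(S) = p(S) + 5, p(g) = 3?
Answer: 331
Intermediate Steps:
Y(Z, v) = Z*v
X(S) = 8 (X(S) = 3 + 5 = 8)
43 + Y(6, 6)*X(6) = 43 + (6*6)*8 = 43 + 36*8 = 43 + 288 = 331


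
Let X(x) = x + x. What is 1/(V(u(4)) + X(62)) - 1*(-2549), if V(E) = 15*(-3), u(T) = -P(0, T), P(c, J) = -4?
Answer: 201372/79 ≈ 2549.0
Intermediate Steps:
X(x) = 2*x
u(T) = 4 (u(T) = -1*(-4) = 4)
V(E) = -45
1/(V(u(4)) + X(62)) - 1*(-2549) = 1/(-45 + 2*62) - 1*(-2549) = 1/(-45 + 124) + 2549 = 1/79 + 2549 = 201372/79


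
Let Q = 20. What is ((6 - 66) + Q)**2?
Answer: 1600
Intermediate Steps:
((6 - 66) + Q)**2 = ((6 - 66) + 20)**2 = (-60 + 20)**2 = (-40)**2 = 1600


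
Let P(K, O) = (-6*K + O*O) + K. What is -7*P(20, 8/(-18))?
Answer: 56588/81 ≈ 698.62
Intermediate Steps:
P(K, O) = O² - 5*K (P(K, O) = (-6*K + O²) + K = (O² - 6*K) + K = O² - 5*K)
-7*P(20, 8/(-18)) = -7*((8/(-18))² - 5*20) = -7*((8*(-1/18))² - 100) = -7*((-4/9)² - 100) = -7*(16/81 - 100) = -7*(-8084/81) = 56588/81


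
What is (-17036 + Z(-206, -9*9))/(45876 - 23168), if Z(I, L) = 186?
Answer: -8425/11354 ≈ -0.74203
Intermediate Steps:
(-17036 + Z(-206, -9*9))/(45876 - 23168) = (-17036 + 186)/(45876 - 23168) = -16850/22708 = -16850*1/22708 = -8425/11354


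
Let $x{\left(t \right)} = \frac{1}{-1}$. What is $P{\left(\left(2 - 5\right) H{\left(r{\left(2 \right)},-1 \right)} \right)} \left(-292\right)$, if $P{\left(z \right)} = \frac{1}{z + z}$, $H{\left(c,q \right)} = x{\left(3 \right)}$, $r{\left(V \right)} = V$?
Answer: $- \frac{146}{3} \approx -48.667$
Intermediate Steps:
$x{\left(t \right)} = -1$
$H{\left(c,q \right)} = -1$
$P{\left(z \right)} = \frac{1}{2 z}$
$P{\left(\left(2 - 5\right) H{\left(r{\left(2 \right)},-1 \right)} \right)} \left(-292\right) = \frac{1}{2 \left(2 - 5\right) \left(-1\right)} \left(-292\right) = \frac{1}{2 \left(\left(-3\right) \left(-1\right)\right)} \left(-292\right) = \frac{1}{2 \cdot 3} \left(-292\right) = \frac{1}{2} \cdot \frac{1}{3} \left(-292\right) = \frac{1}{6} \left(-292\right) = - \frac{146}{3}$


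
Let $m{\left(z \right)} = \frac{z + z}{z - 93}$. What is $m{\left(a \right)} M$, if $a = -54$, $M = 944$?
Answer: $\frac{33984}{49} \approx 693.55$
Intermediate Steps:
$m{\left(z \right)} = \frac{2 z}{-93 + z}$
$m{\left(a \right)} M = 2 \left(-54\right) \frac{1}{-93 - 54} \cdot 944 = 2 \left(-54\right) \frac{1}{-147} \cdot 944 = 2 \left(-54\right) \left(- \frac{1}{147}\right) 944 = \frac{36}{49} \cdot 944 = \frac{33984}{49}$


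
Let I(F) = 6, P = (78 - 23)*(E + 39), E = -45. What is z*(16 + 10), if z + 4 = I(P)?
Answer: 52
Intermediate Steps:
P = -330 (P = (78 - 23)*(-45 + 39) = 55*(-6) = -330)
z = 2 (z = -4 + 6 = 2)
z*(16 + 10) = 2*(16 + 10) = 2*26 = 52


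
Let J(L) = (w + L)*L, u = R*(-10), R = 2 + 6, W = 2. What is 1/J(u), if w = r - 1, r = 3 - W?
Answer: 1/6400 ≈ 0.00015625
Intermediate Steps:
R = 8
r = 1 (r = 3 - 1*2 = 3 - 2 = 1)
w = 0 (w = 1 - 1 = 0)
u = -80 (u = 8*(-10) = -80)
J(L) = L² (J(L) = (0 + L)*L = L*L = L²)
1/J(u) = 1/((-80)²) = 1/6400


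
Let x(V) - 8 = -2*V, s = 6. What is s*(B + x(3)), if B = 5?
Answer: 42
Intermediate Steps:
x(V) = 8 - 2*V
s*(B + x(3)) = 6*(5 + (8 - 2*3)) = 6*(5 + (8 - 6)) = 6*(5 + 2) = 6*7 = 42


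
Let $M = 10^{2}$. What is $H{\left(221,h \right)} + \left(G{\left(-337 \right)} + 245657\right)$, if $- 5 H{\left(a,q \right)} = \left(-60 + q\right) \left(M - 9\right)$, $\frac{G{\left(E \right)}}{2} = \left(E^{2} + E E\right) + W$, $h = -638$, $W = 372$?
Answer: $\frac{3566903}{5} \approx 7.1338 \cdot 10^{5}$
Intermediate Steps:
$M = 100$
$G{\left(E \right)} = 744 + 4 E^{2}$ ($G{\left(E \right)} = 2 \left(\left(E^{2} + E E\right) + 372\right) = 2 \left(\left(E^{2} + E^{2}\right) + 372\right) = 2 \left(2 E^{2} + 372\right) = 2 \left(372 + 2 E^{2}\right) = 744 + 4 E^{2}$)
$H{\left(a,q \right)} = 1092 - \frac{91 q}{5}$ ($H{\left(a,q \right)} = - \frac{\left(-60 + q\right) \left(100 - 9\right)}{5} = - \frac{\left(-60 + q\right) 91}{5} = - \frac{-5460 + 91 q}{5} = 1092 - \frac{91 q}{5}$)
$H{\left(221,h \right)} + \left(G{\left(-337 \right)} + 245657\right) = \left(1092 - - \frac{58058}{5}\right) + \left(\left(744 + 4 \left(-337\right)^{2}\right) + 245657\right) = \left(1092 + \frac{58058}{5}\right) + \left(\left(744 + 4 \cdot 113569\right) + 245657\right) = \frac{63518}{5} + \left(\left(744 + 454276\right) + 245657\right) = \frac{63518}{5} + \left(455020 + 245657\right) = \frac{63518}{5} + 700677 = \frac{3566903}{5}$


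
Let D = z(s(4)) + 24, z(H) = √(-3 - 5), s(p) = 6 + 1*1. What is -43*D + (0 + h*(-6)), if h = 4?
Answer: -1056 - 86*I*√2 ≈ -1056.0 - 121.62*I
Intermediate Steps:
s(p) = 7 (s(p) = 6 + 1 = 7)
z(H) = 2*I*√2 (z(H) = √(-8) = 2*I*√2)
D = 24 + 2*I*√2 (D = 2*I*√2 + 24 = 24 + 2*I*√2 ≈ 24.0 + 2.8284*I)
-43*D + (0 + h*(-6)) = -43*(24 + 2*I*√2) + (0 + 4*(-6)) = (-1032 - 86*I*√2) + (0 - 24) = (-1032 - 86*I*√2) - 24 = -1056 - 86*I*√2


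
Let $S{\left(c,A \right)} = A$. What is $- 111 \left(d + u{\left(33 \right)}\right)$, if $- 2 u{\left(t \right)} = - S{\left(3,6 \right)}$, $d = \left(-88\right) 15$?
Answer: $146187$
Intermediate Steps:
$d = -1320$
$u{\left(t \right)} = 3$ ($u{\left(t \right)} = - \frac{\left(-1\right) 6}{2} = \left(- \frac{1}{2}\right) \left(-6\right) = 3$)
$- 111 \left(d + u{\left(33 \right)}\right) = - 111 \left(-1320 + 3\right) = \left(-111\right) \left(-1317\right) = 146187$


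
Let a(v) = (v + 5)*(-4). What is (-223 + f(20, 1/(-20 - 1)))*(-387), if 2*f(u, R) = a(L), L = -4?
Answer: 87075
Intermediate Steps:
a(v) = -20 - 4*v (a(v) = (5 + v)*(-4) = -20 - 4*v)
f(u, R) = -2 (f(u, R) = (-20 - 4*(-4))/2 = (-20 + 16)/2 = (1/2)*(-4) = -2)
(-223 + f(20, 1/(-20 - 1)))*(-387) = (-223 - 2)*(-387) = -225*(-387) = 87075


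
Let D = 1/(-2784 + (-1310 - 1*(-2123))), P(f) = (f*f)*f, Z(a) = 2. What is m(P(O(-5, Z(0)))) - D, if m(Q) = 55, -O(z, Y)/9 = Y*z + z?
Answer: 108406/1971 ≈ 55.000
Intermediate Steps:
O(z, Y) = -9*z - 9*Y*z (O(z, Y) = -9*(Y*z + z) = -9*(z + Y*z) = -9*z - 9*Y*z)
P(f) = f³ (P(f) = f²*f = f³)
D = -1/1971 (D = 1/(-2784 + (-1310 + 2123)) = 1/(-2784 + 813) = 1/(-1971) = -1/1971 ≈ -0.00050736)
m(P(O(-5, Z(0)))) - D = 55 - 1*(-1/1971) = 55 + 1/1971 = 108406/1971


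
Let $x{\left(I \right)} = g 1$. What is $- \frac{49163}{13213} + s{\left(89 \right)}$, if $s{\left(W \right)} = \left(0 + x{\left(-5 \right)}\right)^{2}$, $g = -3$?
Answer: $\frac{69754}{13213} \approx 5.2792$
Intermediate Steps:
$x{\left(I \right)} = -3$ ($x{\left(I \right)} = \left(-3\right) 1 = -3$)
$s{\left(W \right)} = 9$ ($s{\left(W \right)} = \left(0 - 3\right)^{2} = \left(-3\right)^{2} = 9$)
$- \frac{49163}{13213} + s{\left(89 \right)} = - \frac{49163}{13213} + 9 = \frac{69754}{13213}$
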